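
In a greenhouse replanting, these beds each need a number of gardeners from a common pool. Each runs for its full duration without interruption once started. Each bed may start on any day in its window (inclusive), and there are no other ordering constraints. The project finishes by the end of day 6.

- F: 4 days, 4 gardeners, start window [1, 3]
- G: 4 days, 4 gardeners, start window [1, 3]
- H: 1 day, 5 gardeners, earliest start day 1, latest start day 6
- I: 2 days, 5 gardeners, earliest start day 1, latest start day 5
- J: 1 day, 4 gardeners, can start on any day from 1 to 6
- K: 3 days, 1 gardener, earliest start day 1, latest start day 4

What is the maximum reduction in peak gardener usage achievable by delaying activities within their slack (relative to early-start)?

14

Early-start peak: d1:23  d2:14  d3:9  d4:8  d5:0  d6:0 ⇒ 23.
Leveled (F@1, G@2, H@1, I@5, J@6, K@2): d1:9  d2:9  d3:9  d4:9  d5:9  d6:9 ⇒ 9.
Reduction 23 − 9 = 14.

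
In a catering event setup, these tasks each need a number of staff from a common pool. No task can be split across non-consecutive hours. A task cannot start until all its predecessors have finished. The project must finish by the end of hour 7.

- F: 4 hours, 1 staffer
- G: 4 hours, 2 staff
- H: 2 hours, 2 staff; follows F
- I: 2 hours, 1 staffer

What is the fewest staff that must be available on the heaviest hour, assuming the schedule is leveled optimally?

3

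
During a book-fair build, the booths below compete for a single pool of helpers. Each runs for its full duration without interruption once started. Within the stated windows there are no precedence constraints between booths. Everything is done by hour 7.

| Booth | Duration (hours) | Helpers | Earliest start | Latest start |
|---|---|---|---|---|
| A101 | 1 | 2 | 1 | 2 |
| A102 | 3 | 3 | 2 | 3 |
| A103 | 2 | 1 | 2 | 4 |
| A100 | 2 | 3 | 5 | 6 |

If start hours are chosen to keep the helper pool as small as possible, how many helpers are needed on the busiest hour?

4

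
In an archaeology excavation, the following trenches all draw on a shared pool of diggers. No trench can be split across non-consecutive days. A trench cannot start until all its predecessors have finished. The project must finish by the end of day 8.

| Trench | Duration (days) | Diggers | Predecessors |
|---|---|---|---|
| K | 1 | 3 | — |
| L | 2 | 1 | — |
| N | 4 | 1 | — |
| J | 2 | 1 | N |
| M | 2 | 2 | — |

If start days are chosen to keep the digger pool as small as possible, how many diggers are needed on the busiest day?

3

Early-start (K@1, L@1, N@1, J@5, M@1) gives peak 7: d1:7  d2:4  d3:1  d4:1  d5:1  d6:1  d7:0  d8:0.
Shift L→2, N→2, J→6, M→4.
Schedule K@1, L@2, N@2, J@6, M@4: d1:3  d2:2  d3:2  d4:3  d5:3  d6:1  d7:1  d8:0 — peak 3.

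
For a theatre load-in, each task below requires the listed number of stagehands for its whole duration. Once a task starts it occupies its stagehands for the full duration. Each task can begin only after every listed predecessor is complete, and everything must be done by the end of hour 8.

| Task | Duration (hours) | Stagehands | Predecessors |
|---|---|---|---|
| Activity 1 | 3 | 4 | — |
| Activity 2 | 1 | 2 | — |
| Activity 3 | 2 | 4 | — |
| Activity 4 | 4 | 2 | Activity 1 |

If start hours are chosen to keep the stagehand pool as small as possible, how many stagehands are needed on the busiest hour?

Early-start (Activity 1@1, Activity 2@1, Activity 3@1, Activity 4@4) gives peak 10: h1:10  h2:8  h3:4  h4:2  h5:2  h6:2  h7:2  h8:0.
Shift Activity 3→4.
Schedule Activity 1@1, Activity 2@1, Activity 3@4, Activity 4@4: h1:6  h2:4  h3:4  h4:6  h5:6  h6:2  h7:2  h8:0 — peak 6.

6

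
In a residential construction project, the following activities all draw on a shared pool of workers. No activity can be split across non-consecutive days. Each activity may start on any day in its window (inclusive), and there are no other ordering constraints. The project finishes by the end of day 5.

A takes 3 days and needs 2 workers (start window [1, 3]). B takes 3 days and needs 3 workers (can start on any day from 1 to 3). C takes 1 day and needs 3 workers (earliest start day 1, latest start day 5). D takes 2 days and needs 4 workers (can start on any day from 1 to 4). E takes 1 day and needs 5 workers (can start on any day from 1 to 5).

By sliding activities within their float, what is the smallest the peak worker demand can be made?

Early-start (A@1, B@1, C@1, D@1, E@1) gives peak 17: d1:17  d2:9  d3:5  d4:0  d5:0.
Shift B→2, C→5, D→4.
Schedule A@1, B@2, C@5, D@4, E@1: d1:7  d2:5  d3:5  d4:7  d5:7 — peak 7.
Total worker-days = 31 over 5 days ⇒ peak ≥ ⌈31/5⌉ = 7, so 7 is optimal.

7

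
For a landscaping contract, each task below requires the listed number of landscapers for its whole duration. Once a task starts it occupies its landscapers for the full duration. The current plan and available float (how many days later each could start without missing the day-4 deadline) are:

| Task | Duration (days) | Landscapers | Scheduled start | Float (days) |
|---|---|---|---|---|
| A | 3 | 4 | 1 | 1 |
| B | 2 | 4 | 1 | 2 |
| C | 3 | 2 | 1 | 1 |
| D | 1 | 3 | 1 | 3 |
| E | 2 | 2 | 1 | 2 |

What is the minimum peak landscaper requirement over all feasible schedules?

10

Early-start (A@1, B@1, C@1, D@1, E@1) gives peak 15: d1:15  d2:12  d3:6  d4:0.
Shift D→4, E→3.
Schedule A@1, B@1, C@1, D@4, E@3: d1:10  d2:10  d3:8  d4:5 — peak 10.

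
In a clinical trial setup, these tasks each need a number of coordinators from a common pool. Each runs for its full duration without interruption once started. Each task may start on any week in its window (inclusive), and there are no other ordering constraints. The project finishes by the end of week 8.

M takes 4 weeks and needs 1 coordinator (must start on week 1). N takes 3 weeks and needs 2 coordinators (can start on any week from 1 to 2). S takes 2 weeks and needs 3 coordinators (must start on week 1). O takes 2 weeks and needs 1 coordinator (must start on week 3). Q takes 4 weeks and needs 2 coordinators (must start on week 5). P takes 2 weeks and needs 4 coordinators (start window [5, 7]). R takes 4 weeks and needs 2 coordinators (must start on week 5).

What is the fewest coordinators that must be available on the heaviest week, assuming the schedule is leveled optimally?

8

Schedule M@1, N@1, S@1, O@3, Q@5, P@5, R@5: w1:6  w2:6  w3:4  w4:2  w5:8  w6:8  w7:4  w8:4 — peak 8.
No arrangement of the 6 feasible schedules does better.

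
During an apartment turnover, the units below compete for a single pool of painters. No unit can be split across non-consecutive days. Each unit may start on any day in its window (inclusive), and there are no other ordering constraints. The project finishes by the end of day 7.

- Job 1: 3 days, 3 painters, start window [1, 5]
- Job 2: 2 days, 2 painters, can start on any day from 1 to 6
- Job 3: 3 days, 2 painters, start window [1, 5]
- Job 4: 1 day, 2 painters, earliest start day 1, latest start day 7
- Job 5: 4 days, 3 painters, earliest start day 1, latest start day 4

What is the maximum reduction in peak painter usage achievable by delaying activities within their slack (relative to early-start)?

Early-start peak: d1:12  d2:10  d3:8  d4:3  d5:0  d6:0  d7:0 ⇒ 12.
Leveled (Job 1@1, Job 2@1, Job 3@3, Job 4@6, Job 5@4): d1:5  d2:5  d3:5  d4:5  d5:5  d6:5  d7:3 ⇒ 5.
Reduction 12 − 5 = 7.

7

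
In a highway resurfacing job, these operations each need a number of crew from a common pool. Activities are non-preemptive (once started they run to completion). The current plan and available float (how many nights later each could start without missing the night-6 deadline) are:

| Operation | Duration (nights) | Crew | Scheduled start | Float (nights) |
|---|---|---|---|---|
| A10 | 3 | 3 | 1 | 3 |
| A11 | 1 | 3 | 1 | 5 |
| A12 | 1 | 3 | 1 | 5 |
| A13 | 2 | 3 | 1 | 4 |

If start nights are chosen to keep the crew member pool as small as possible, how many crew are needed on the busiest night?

6

Early-start (A10@1, A11@1, A12@1, A13@1) gives peak 12: n1:12  n2:6  n3:3  n4:0  n5:0  n6:0.
Shift A12→2, A13→3.
Schedule A10@1, A11@1, A12@2, A13@3: n1:6  n2:6  n3:6  n4:3  n5:0  n6:0 — peak 6.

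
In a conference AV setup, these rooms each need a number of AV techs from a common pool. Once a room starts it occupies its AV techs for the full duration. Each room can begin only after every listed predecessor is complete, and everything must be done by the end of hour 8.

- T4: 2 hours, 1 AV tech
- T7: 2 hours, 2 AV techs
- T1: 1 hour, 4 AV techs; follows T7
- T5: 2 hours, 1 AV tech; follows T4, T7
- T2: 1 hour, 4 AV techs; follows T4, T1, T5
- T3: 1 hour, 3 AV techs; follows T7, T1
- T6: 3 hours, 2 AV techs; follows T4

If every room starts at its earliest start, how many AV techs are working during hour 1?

3

At early start, hour 1 has: T4, T7.
Demand: 1 + 2 = 3.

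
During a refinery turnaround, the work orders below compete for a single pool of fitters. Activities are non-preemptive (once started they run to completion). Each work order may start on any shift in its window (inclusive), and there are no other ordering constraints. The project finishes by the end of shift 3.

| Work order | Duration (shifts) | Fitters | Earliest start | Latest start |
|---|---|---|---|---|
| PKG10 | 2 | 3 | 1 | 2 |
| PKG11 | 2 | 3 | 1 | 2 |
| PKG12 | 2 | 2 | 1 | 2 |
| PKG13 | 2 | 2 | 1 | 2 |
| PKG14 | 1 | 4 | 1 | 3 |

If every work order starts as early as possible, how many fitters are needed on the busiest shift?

Early-start schedule: PKG10@1, PKG11@1, PKG12@1, PKG13@1, PKG14@1.
Load per shift: shift 1: 14, shift 2: 10, shift 3: 0.
Peak is 14.

14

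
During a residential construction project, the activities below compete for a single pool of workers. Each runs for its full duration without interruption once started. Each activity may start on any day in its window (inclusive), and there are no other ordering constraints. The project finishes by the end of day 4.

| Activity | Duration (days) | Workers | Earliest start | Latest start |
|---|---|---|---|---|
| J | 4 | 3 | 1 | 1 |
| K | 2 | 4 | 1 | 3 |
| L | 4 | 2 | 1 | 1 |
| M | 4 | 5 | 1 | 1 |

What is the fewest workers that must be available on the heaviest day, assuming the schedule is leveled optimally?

Schedule J@1, K@1, L@1, M@1: d1:14  d2:14  d3:10  d4:10 — peak 14.
No arrangement of the 3 feasible schedules does better.

14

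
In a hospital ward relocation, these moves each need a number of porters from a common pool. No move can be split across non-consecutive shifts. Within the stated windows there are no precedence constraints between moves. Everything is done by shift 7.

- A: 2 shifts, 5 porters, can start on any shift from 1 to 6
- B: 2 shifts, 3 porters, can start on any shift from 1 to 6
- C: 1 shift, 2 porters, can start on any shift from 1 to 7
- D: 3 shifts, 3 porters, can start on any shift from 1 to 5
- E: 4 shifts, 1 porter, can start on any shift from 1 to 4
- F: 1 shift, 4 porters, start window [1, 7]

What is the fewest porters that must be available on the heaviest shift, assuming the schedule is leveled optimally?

6

Early-start (A@1, B@1, C@1, D@1, E@1, F@1) gives peak 18: s1:18  s2:12  s3:4  s4:1  s5:0  s6:0  s7:0.
Shift B→4, C→4, D→5, F→3.
Schedule A@1, B@4, C@4, D@5, E@1, F@3: s1:6  s2:6  s3:5  s4:6  s5:6  s6:3  s7:3 — peak 6.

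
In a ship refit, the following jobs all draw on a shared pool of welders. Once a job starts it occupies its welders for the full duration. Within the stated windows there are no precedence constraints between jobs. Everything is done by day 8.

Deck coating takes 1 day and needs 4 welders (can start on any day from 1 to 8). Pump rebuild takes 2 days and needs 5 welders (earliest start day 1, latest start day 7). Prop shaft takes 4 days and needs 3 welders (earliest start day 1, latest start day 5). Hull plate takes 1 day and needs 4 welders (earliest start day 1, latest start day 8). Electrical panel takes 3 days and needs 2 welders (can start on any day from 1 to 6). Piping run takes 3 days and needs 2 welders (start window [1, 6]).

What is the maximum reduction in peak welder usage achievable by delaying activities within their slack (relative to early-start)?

14

Early-start peak: d1:20  d2:12  d3:7  d4:3  d5:0  d6:0  d7:0  d8:0 ⇒ 20.
Leveled (Deck coating@1, Pump rebuild@7, Prop shaft@2, Hull plate@6, Electrical panel@1, Piping run@4): d1:6  d2:5  d3:5  d4:5  d5:5  d6:6  d7:5  d8:5 ⇒ 6.
Reduction 20 − 6 = 14.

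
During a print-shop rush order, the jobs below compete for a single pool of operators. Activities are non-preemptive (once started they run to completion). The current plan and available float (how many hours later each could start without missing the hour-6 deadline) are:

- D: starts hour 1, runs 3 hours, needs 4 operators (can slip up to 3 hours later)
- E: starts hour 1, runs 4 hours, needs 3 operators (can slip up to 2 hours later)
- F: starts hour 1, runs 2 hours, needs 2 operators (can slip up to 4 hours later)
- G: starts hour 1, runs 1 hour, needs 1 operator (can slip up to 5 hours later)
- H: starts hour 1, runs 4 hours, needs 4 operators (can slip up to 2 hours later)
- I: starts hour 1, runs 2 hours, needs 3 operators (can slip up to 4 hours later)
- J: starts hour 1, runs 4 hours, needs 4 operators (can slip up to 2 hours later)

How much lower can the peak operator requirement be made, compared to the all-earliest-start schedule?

6

Early-start peak: h1:21  h2:20  h3:15  h4:11  h5:0  h6:0 ⇒ 21.
Leveled (D@1, E@1, F@1, G@1, H@1, I@4, J@3): h1:14  h2:13  h3:15  h4:14  h5:7  h6:4 ⇒ 15.
Reduction 21 − 15 = 6.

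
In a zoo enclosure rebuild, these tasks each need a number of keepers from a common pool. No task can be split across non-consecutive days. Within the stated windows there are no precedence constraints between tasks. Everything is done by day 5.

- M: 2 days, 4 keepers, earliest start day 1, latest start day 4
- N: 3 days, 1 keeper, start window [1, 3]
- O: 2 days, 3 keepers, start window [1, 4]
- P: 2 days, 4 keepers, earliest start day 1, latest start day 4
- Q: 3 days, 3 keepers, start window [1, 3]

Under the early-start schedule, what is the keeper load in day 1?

At early start, day 1 has: M, N, O, P, Q.
Demand: 4 + 1 + 3 + 4 + 3 = 15.

15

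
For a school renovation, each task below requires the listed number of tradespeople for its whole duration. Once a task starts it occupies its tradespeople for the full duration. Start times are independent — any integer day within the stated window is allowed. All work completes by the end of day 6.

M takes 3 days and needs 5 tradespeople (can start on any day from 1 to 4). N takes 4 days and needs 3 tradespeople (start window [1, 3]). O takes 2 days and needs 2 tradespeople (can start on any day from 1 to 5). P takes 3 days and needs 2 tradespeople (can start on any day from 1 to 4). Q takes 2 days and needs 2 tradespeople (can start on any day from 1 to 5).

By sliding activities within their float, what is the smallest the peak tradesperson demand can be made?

Early-start (M@1, N@1, O@1, P@1, Q@1) gives peak 14: d1:14  d2:14  d3:10  d4:3  d5:0  d6:0.
Shift O→4, P→4, Q→5.
Schedule M@1, N@1, O@4, P@4, Q@5: d1:8  d2:8  d3:8  d4:7  d5:6  d6:4 — peak 8.

8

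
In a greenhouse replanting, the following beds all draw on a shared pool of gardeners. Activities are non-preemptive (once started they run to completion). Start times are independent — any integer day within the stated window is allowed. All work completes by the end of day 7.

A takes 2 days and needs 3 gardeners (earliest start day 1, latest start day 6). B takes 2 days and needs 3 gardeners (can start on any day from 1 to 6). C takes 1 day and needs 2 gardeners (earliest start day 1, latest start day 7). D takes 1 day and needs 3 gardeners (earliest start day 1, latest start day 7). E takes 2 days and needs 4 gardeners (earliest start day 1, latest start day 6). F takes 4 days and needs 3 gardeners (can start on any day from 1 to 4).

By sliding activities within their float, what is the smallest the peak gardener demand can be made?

6

Early-start (A@1, B@1, C@1, D@1, E@1, F@1) gives peak 18: d1:18  d2:13  d3:3  d4:3  d5:0  d6:0  d7:0.
Shift B→3, D→5, E→6, F→2.
Schedule A@1, B@3, C@1, D@5, E@6, F@2: d1:5  d2:6  d3:6  d4:6  d5:6  d6:4  d7:4 — peak 6.
Total gardener-days = 37 over 7 days ⇒ peak ≥ ⌈37/7⌉ = 6, so 6 is optimal.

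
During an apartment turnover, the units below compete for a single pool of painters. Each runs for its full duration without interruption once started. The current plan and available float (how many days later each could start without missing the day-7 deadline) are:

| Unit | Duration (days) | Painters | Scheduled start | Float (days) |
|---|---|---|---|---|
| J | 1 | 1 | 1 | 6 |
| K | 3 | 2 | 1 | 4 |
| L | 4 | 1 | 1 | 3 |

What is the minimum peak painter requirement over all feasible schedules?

2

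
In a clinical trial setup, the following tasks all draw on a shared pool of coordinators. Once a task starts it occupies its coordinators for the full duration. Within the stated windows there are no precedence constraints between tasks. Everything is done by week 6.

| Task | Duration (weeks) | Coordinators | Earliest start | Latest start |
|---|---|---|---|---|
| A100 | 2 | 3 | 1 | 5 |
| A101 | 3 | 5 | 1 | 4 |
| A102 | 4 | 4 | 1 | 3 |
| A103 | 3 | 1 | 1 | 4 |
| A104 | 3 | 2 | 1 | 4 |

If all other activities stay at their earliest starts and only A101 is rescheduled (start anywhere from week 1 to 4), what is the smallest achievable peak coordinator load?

10

A101@1: w1:15  w2:15  w3:12  w4:4  w5:0  w6:0 → peak 15
A101@2: w1:10  w2:15  w3:12  w4:9  w5:0  w6:0 → peak 15
A101@3: w1:10  w2:10  w3:12  w4:9  w5:5  w6:0 → peak 12
A101@4: w1:10  w2:10  w3:7  w4:9  w5:5  w6:5 → peak 10
Best is A101@4, peak 10.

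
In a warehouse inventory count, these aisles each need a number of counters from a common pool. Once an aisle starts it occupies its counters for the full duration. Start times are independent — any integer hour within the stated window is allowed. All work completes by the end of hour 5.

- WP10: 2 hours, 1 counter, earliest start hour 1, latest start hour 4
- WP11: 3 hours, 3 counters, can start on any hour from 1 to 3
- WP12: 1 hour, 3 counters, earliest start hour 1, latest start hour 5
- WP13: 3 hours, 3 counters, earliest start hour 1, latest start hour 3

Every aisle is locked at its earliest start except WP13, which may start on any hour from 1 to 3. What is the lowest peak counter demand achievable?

WP13@1: h1:10  h2:7  h3:6  h4:0  h5:0 → peak 10
WP13@2: h1:7  h2:7  h3:6  h4:3  h5:0 → peak 7
WP13@3: h1:7  h2:4  h3:6  h4:3  h5:3 → peak 7
Best is WP13@2, peak 7.

7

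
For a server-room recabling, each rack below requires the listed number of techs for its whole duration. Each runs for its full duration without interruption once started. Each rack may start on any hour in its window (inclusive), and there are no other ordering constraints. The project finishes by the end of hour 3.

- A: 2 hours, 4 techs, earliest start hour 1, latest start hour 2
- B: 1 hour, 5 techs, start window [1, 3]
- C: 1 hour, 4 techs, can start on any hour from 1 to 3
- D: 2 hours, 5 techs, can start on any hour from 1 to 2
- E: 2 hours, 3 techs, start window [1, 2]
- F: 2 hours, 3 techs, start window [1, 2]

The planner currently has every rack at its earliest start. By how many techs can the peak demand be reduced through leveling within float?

9

Early-start peak: h1:24  h2:15  h3:0 ⇒ 24.
Leveled (A@1, B@1, C@1, D@2, E@2, F@2): h1:13  h2:15  h3:11 ⇒ 15.
Reduction 24 − 15 = 9.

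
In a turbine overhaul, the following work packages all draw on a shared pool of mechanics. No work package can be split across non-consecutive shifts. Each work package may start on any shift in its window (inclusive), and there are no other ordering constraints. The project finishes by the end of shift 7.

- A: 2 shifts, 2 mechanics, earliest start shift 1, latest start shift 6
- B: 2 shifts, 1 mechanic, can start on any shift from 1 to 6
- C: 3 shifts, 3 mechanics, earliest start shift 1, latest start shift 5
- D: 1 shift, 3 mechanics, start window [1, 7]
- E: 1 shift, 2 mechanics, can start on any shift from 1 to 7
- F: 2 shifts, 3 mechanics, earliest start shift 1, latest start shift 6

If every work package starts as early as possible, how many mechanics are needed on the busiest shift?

14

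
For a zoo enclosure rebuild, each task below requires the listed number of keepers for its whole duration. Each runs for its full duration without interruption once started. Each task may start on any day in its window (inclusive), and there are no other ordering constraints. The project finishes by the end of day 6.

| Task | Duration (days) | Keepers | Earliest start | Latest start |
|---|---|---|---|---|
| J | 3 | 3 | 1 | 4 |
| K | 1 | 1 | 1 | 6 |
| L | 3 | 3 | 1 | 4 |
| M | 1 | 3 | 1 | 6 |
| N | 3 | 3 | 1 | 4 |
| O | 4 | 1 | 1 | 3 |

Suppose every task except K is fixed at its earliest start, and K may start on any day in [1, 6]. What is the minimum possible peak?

13

K@1: d1:14  d2:10  d3:10  d4:1  d5:0  d6:0 → peak 14
K@2: d1:13  d2:11  d3:10  d4:1  d5:0  d6:0 → peak 13
K@3: d1:13  d2:10  d3:11  d4:1  d5:0  d6:0 → peak 13
K@4: d1:13  d2:10  d3:10  d4:2  d5:0  d6:0 → peak 13
K@5: d1:13  d2:10  d3:10  d4:1  d5:1  d6:0 → peak 13
K@6: d1:13  d2:10  d3:10  d4:1  d5:0  d6:1 → peak 13
Best is K@2, peak 13.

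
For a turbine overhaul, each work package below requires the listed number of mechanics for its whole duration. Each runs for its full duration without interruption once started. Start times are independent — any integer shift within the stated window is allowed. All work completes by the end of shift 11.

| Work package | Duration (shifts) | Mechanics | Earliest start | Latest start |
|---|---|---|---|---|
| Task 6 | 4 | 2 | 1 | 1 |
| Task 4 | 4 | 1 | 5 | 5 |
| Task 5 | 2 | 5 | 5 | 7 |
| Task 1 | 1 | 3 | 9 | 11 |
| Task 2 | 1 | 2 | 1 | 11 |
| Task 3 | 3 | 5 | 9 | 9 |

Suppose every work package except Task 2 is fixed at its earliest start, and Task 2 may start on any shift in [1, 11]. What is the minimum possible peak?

Task 2@1: s1:4  s2:2  s3:2  s4:2  s5:6  s6:6  s7:1  s8:1  s9:8  s10:5  s11:5 → peak 8
Task 2@2: s1:2  s2:4  s3:2  s4:2  s5:6  s6:6  s7:1  s8:1  s9:8  s10:5  s11:5 → peak 8
Task 2@3: s1:2  s2:2  s3:4  s4:2  s5:6  s6:6  s7:1  s8:1  s9:8  s10:5  s11:5 → peak 8
Task 2@4: s1:2  s2:2  s3:2  s4:4  s5:6  s6:6  s7:1  s8:1  s9:8  s10:5  s11:5 → peak 8
Task 2@5: s1:2  s2:2  s3:2  s4:2  s5:8  s6:6  s7:1  s8:1  s9:8  s10:5  s11:5 → peak 8
Task 2@6: s1:2  s2:2  s3:2  s4:2  s5:6  s6:8  s7:1  s8:1  s9:8  s10:5  s11:5 → peak 8
Task 2@7: s1:2  s2:2  s3:2  s4:2  s5:6  s6:6  s7:3  s8:1  s9:8  s10:5  s11:5 → peak 8
Task 2@8: s1:2  s2:2  s3:2  s4:2  s5:6  s6:6  s7:1  s8:3  s9:8  s10:5  s11:5 → peak 8
Task 2@9: s1:2  s2:2  s3:2  s4:2  s5:6  s6:6  s7:1  s8:1  s9:10  s10:5  s11:5 → peak 10
Task 2@10: s1:2  s2:2  s3:2  s4:2  s5:6  s6:6  s7:1  s8:1  s9:8  s10:7  s11:5 → peak 8
Task 2@11: s1:2  s2:2  s3:2  s4:2  s5:6  s6:6  s7:1  s8:1  s9:8  s10:5  s11:7 → peak 8
Best is Task 2@1, peak 8.

8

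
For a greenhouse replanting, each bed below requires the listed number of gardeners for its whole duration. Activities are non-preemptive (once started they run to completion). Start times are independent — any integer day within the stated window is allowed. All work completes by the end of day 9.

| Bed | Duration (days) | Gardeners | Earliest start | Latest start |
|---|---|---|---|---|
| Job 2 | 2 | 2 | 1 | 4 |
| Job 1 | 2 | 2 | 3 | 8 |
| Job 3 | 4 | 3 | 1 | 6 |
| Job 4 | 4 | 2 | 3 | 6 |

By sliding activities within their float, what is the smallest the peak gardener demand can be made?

Early-start (Job 2@1, Job 1@3, Job 3@1, Job 4@3) gives peak 7: d1:5  d2:5  d3:7  d4:7  d5:2  d6:2  d7:0  d8:0  d9:0.
Shift Job 4→5.
Schedule Job 2@1, Job 1@3, Job 3@1, Job 4@5: d1:5  d2:5  d3:5  d4:5  d5:2  d6:2  d7:2  d8:2  d9:0 — peak 5.

5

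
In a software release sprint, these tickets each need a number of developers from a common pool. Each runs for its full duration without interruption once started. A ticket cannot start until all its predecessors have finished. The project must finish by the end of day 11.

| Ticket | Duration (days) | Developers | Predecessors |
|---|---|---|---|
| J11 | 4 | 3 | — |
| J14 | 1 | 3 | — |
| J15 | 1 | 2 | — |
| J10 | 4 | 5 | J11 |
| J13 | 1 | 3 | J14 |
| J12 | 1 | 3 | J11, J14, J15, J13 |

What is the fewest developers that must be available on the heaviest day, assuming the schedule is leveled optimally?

Early-start (J11@1, J14@1, J15@1, J10@5, J13@2, J12@5) gives peak 8: d1:8  d2:6  d3:3  d4:3  d5:8  d6:5  d7:5  d8:5  d9:0  d10:0  d11:0.
Shift J14→5, J10→6, J13→10, J12→11.
Schedule J11@1, J14@5, J15@1, J10@6, J13@10, J12@11: d1:5  d2:3  d3:3  d4:3  d5:3  d6:5  d7:5  d8:5  d9:5  d10:3  d11:3 — peak 5.

5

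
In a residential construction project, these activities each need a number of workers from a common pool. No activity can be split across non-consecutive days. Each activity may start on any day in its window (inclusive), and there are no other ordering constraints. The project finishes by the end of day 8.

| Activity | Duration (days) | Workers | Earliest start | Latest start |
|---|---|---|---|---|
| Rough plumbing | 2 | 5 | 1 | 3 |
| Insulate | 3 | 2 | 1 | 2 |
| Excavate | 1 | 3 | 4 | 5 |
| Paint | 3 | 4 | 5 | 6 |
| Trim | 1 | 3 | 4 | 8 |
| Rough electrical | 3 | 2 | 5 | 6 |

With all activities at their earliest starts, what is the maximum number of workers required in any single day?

7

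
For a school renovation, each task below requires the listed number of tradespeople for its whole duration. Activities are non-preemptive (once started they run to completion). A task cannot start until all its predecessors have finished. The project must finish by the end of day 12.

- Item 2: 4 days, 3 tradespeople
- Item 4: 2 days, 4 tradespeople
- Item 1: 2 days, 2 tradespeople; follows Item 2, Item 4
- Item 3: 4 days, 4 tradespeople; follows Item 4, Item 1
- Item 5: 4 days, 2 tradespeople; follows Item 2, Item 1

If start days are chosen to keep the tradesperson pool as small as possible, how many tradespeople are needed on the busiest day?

Early-start (Item 2@1, Item 4@1, Item 1@5, Item 3@7, Item 5@7) gives peak 7: d1:7  d2:7  d3:3  d4:3  d5:2  d6:2  d7:6  d8:6  d9:6  d10:6  d11:0  d12:0.
Shift Item 4→5, Item 1→7, Item 3→9, Item 5→9.
Schedule Item 2@1, Item 4@5, Item 1@7, Item 3@9, Item 5@9: d1:3  d2:3  d3:3  d4:3  d5:4  d6:4  d7:2  d8:2  d9:6  d10:6  d11:6  d12:6 — peak 6.

6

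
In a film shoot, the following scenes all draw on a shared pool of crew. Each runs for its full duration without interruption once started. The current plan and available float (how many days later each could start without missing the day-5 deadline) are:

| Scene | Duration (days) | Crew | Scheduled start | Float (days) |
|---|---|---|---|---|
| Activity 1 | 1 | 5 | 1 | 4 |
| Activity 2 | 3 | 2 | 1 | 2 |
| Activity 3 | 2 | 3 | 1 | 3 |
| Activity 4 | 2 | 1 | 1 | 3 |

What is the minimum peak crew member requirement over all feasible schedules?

5

Early-start (Activity 1@1, Activity 2@1, Activity 3@1, Activity 4@1) gives peak 11: d1:11  d2:6  d3:2  d4:0  d5:0.
Shift Activity 2→2, Activity 3→2, Activity 4→4.
Schedule Activity 1@1, Activity 2@2, Activity 3@2, Activity 4@4: d1:5  d2:5  d3:5  d4:3  d5:1 — peak 5.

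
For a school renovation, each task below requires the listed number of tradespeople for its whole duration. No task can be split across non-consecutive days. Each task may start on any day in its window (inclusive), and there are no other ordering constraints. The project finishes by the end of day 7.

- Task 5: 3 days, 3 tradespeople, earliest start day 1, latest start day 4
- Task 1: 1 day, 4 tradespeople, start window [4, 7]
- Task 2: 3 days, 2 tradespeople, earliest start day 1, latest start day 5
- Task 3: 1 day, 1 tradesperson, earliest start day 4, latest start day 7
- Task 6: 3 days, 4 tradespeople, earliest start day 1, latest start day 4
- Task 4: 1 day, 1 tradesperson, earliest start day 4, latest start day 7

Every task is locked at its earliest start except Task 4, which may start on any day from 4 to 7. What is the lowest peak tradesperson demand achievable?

9

Task 4@4: d1:9  d2:9  d3:9  d4:6  d5:0  d6:0  d7:0 → peak 9
Task 4@5: d1:9  d2:9  d3:9  d4:5  d5:1  d6:0  d7:0 → peak 9
Task 4@6: d1:9  d2:9  d3:9  d4:5  d5:0  d6:1  d7:0 → peak 9
Task 4@7: d1:9  d2:9  d3:9  d4:5  d5:0  d6:0  d7:1 → peak 9
Best is Task 4@4, peak 9.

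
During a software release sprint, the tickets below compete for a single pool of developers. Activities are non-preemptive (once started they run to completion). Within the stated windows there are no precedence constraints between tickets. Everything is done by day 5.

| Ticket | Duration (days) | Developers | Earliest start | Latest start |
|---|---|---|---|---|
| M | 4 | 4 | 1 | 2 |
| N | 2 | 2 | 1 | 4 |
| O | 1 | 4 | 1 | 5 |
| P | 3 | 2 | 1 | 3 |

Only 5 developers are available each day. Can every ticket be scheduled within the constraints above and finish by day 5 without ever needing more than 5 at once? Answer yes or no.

Total developer-days = 30; over 5 days the average is 30/5 > 5, so some day must exceed 5.

no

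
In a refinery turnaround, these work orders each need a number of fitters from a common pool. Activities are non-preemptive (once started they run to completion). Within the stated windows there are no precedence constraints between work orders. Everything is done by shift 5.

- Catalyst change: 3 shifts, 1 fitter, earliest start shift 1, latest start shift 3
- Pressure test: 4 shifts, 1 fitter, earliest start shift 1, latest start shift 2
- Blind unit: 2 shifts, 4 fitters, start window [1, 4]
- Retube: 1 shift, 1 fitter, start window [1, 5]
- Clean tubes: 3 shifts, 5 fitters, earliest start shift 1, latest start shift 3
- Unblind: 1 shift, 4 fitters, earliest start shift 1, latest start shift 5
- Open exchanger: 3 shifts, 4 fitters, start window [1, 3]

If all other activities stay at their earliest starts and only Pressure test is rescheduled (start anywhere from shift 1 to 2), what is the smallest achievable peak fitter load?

19

Pressure test@1: s1:20  s2:15  s3:11  s4:1  s5:0 → peak 20
Pressure test@2: s1:19  s2:15  s3:11  s4:1  s5:1 → peak 19
Best is Pressure test@2, peak 19.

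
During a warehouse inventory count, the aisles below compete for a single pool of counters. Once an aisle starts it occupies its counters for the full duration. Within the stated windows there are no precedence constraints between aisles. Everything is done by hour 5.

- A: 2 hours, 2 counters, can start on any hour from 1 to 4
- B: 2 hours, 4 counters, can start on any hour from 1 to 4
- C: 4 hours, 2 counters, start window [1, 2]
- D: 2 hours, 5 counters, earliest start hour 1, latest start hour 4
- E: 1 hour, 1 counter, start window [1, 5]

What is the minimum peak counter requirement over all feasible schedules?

Early-start (A@1, B@1, C@1, D@1, E@1) gives peak 14: h1:14  h2:13  h3:2  h4:2  h5:0.
Shift D→3, E→3.
Schedule A@1, B@1, C@1, D@3, E@3: h1:8  h2:8  h3:8  h4:7  h5:0 — peak 8.

8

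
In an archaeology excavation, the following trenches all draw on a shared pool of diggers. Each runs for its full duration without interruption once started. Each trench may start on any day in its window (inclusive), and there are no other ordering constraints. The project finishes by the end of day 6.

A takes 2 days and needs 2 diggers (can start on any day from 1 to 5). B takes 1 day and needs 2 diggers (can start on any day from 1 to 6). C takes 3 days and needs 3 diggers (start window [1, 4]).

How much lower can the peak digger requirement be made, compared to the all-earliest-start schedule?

Early-start peak: d1:7  d2:5  d3:3  d4:0  d5:0  d6:0 ⇒ 7.
Leveled (A@1, B@3, C@4): d1:2  d2:2  d3:2  d4:3  d5:3  d6:3 ⇒ 3.
Reduction 7 − 3 = 4.

4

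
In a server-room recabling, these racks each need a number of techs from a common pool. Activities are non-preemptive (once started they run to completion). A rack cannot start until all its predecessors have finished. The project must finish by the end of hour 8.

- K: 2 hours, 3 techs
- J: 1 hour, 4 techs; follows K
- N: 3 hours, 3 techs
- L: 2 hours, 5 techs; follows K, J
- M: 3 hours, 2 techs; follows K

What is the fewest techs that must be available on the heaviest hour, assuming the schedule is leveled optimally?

5

Early-start (K@1, J@3, N@1, L@4, M@3) gives peak 9: h1:6  h2:6  h3:9  h4:7  h5:7  h6:0  h7:0  h8:0.
Shift N→4, L→7, M→4.
Schedule K@1, J@3, N@4, L@7, M@4: h1:3  h2:3  h3:4  h4:5  h5:5  h6:5  h7:5  h8:5 — peak 5.
Total tech-hours = 35 over 8 hours ⇒ peak ≥ ⌈35/8⌉ = 5, so 5 is optimal.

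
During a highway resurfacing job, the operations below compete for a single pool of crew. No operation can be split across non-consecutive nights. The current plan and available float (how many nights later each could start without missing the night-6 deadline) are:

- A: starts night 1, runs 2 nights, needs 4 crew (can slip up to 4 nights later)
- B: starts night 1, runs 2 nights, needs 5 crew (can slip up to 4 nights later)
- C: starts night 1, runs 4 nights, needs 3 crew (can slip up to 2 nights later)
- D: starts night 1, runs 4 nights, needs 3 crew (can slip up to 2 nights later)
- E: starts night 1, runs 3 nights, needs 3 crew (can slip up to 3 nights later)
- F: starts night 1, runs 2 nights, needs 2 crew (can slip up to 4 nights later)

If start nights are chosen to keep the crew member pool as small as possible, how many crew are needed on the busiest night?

Early-start (A@1, B@1, C@1, D@1, E@1, F@1) gives peak 20: n1:20  n2:20  n3:9  n4:6  n5:0  n6:0.
Shift B→5, E→3, F→5.
Schedule A@1, B@5, C@1, D@1, E@3, F@5: n1:10  n2:10  n3:9  n4:9  n5:10  n6:7 — peak 10.
Total crew member-nights = 55 over 6 nights ⇒ peak ≥ ⌈55/6⌉ = 10, so 10 is optimal.

10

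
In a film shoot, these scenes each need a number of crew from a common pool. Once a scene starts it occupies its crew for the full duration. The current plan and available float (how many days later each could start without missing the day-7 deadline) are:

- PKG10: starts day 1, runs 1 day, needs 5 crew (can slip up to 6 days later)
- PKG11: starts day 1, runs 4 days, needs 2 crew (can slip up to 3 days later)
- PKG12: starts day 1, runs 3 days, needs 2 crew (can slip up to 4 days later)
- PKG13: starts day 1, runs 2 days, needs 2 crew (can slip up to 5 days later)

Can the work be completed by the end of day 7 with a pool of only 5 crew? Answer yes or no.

yes

Schedule PKG10@1, PKG11@2, PKG12@2, PKG13@5: d1:5  d2:4  d3:4  d4:4  d5:4  d6:2  d7:0 — peak 5 ≤ 5.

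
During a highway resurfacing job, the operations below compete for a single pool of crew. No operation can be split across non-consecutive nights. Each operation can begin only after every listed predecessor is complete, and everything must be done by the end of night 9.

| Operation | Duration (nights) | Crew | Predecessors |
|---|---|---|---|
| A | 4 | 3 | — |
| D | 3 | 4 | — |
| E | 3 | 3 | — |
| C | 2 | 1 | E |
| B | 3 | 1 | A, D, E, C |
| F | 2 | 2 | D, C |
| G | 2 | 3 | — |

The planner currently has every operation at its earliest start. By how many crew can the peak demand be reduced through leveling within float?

Early-start peak: n1:13  n2:13  n3:10  n4:4  n5:1  n6:3  n7:3  n8:1  n9:0 ⇒ 13.
Leveled (A@1, D@4, E@1, C@5, B@7, F@7, G@7): n1:6  n2:6  n3:6  n4:7  n5:5  n6:5  n7:6  n8:6  n9:1 ⇒ 7.
Reduction 13 − 7 = 6.

6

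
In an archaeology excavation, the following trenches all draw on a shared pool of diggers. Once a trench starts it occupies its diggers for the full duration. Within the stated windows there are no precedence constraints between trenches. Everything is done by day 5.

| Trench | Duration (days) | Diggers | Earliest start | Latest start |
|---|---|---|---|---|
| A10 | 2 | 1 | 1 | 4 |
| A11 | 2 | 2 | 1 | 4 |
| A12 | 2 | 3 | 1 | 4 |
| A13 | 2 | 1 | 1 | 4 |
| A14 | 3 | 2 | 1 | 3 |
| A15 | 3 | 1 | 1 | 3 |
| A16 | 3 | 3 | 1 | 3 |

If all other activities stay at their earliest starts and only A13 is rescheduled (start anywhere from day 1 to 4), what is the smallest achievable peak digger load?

A13@1: d1:13  d2:13  d3:6  d4:0  d5:0 → peak 13
A13@2: d1:12  d2:13  d3:7  d4:0  d5:0 → peak 13
A13@3: d1:12  d2:12  d3:7  d4:1  d5:0 → peak 12
A13@4: d1:12  d2:12  d3:6  d4:1  d5:1 → peak 12
Best is A13@3, peak 12.

12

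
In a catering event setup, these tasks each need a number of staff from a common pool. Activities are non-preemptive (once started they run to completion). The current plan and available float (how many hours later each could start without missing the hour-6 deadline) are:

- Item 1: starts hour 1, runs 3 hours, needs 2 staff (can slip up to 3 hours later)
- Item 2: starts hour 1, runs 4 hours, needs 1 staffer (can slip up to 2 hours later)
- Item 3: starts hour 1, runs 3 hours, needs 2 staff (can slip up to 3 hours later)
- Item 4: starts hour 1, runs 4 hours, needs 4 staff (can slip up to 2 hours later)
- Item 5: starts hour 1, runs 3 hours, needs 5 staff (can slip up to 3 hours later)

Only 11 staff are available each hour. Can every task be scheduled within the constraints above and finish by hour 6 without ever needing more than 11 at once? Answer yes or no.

Schedule Item 1@1, Item 2@1, Item 3@1, Item 4@1, Item 5@4: h1:9  h2:9  h3:9  h4:10  h5:5  h6:5 — peak 10 ≤ 11.

yes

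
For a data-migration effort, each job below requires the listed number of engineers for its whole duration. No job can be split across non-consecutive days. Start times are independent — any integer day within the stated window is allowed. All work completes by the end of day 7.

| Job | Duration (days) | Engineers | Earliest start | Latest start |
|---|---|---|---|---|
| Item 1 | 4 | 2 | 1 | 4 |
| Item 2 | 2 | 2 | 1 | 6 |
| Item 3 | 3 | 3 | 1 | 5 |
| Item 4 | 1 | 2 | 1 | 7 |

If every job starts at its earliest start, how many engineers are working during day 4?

2

At early start, day 4 has: Item 1.
Demand: 2 = 2.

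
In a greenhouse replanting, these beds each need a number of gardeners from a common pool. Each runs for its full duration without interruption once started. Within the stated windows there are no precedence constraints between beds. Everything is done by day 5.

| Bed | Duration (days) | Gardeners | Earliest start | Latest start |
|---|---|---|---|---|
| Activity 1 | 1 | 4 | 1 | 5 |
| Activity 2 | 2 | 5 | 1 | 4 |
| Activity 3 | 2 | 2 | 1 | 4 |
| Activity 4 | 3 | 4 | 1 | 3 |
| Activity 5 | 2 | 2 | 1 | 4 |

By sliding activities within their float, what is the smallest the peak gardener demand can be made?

8

Early-start (Activity 1@1, Activity 2@1, Activity 3@1, Activity 4@1, Activity 5@1) gives peak 17: d1:17  d2:13  d3:4  d4:0  d5:0.
Shift Activity 2→4, Activity 3→2, Activity 5→2.
Schedule Activity 1@1, Activity 2@4, Activity 3@2, Activity 4@1, Activity 5@2: d1:8  d2:8  d3:8  d4:5  d5:5 — peak 8.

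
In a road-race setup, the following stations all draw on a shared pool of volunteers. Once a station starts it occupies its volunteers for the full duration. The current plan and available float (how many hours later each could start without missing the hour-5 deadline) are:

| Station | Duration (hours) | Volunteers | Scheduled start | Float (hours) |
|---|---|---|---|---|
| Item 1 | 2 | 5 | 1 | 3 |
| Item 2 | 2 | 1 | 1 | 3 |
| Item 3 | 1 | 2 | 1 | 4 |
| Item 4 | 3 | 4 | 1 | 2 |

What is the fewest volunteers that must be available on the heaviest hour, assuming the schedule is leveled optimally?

Early-start (Item 1@1, Item 2@1, Item 3@1, Item 4@1) gives peak 12: h1:12  h2:10  h3:4  h4:0  h5:0.
Shift Item 3→3, Item 4→3.
Schedule Item 1@1, Item 2@1, Item 3@3, Item 4@3: h1:6  h2:6  h3:6  h4:4  h5:4 — peak 6.
Total volunteer-hours = 26 over 5 hours ⇒ peak ≥ ⌈26/5⌉ = 6, so 6 is optimal.

6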